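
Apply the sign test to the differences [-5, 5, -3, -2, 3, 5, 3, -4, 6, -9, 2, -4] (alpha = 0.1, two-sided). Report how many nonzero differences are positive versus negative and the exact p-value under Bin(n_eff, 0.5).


Step 1: Discard zero differences. Original n = 12; n_eff = number of nonzero differences = 12.
Nonzero differences (with sign): -5, +5, -3, -2, +3, +5, +3, -4, +6, -9, +2, -4
Step 2: Count signs: positive = 6, negative = 6.
Step 3: Under H0: P(positive) = 0.5, so the number of positives S ~ Bin(12, 0.5).
Step 4: Two-sided exact p-value = sum of Bin(12,0.5) probabilities at or below the observed probability = 1.000000.
Step 5: alpha = 0.1. fail to reject H0.

n_eff = 12, pos = 6, neg = 6, p = 1.000000, fail to reject H0.


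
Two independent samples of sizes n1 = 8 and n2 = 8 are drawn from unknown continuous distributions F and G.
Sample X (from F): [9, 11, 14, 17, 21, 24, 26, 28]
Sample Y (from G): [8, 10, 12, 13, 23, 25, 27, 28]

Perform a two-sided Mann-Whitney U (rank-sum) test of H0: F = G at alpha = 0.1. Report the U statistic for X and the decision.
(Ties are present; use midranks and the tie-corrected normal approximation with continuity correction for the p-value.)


Step 1: Combine and sort all 16 observations; assign midranks.
sorted (value, group): (8,Y), (9,X), (10,Y), (11,X), (12,Y), (13,Y), (14,X), (17,X), (21,X), (23,Y), (24,X), (25,Y), (26,X), (27,Y), (28,X), (28,Y)
ranks: 8->1, 9->2, 10->3, 11->4, 12->5, 13->6, 14->7, 17->8, 21->9, 23->10, 24->11, 25->12, 26->13, 27->14, 28->15.5, 28->15.5
Step 2: Rank sum for X: R1 = 2 + 4 + 7 + 8 + 9 + 11 + 13 + 15.5 = 69.5.
Step 3: U_X = R1 - n1(n1+1)/2 = 69.5 - 8*9/2 = 69.5 - 36 = 33.5.
       U_Y = n1*n2 - U_X = 64 - 33.5 = 30.5.
Step 4: Ties are present, so use the tie-corrected normal approximation (with continuity correction) for the p-value.
Step 5: p-value = 0.916298; compare to alpha = 0.1. fail to reject H0.

U_X = 33.5, p = 0.916298, fail to reject H0 at alpha = 0.1.


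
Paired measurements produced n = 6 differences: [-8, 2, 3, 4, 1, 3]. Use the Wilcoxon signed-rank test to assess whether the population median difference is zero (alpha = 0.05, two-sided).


Step 1: Drop any zero differences (none here) and take |d_i|.
|d| = [8, 2, 3, 4, 1, 3]
Step 2: Midrank |d_i| (ties get averaged ranks).
ranks: |8|->6, |2|->2, |3|->3.5, |4|->5, |1|->1, |3|->3.5
Step 3: Attach original signs; sum ranks with positive sign and with negative sign.
W+ = 2 + 3.5 + 5 + 1 + 3.5 = 15
W- = 6 = 6
(Check: W+ + W- = 21 should equal n(n+1)/2 = 21.)
Step 4: Test statistic W = min(W+, W-) = 6.
Step 5: Ties in |d|, so use the tie-corrected normal approximation.
        E[W] = n(n+1)/4 = 6*7/4 = 10.5.
        Tie groups: |d|=3 (t=2); sum(t^3 - t) = 6.
        Var[W] = n(n+1)(2n+1)/24 - sum(t^3-t)/48 = 546/24 - 6/48 = 22.625.
        z = (W - E[W]) / sqrt(Var[W]) = (6 - 10.5) / 4.7566 = -0.9461.
        Two-sided p = 2*Phi(z) = 0.344118.
Step 6: alpha = 0.05. fail to reject H0.

W+ = 15, W- = 6, W = min = 6, p = 0.344118, fail to reject H0.


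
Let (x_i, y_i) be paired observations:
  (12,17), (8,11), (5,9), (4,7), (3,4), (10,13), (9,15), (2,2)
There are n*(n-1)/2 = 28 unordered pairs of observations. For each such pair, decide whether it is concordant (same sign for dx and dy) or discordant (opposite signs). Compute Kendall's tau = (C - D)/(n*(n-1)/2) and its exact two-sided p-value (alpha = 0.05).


Step 1: Enumerate the 28 unordered pairs (i,j) with i<j and classify each by sign(x_j-x_i) * sign(y_j-y_i).
  (1,2):dx=-4,dy=-6->C; (1,3):dx=-7,dy=-8->C; (1,4):dx=-8,dy=-10->C; (1,5):dx=-9,dy=-13->C
  (1,6):dx=-2,dy=-4->C; (1,7):dx=-3,dy=-2->C; (1,8):dx=-10,dy=-15->C; (2,3):dx=-3,dy=-2->C
  (2,4):dx=-4,dy=-4->C; (2,5):dx=-5,dy=-7->C; (2,6):dx=+2,dy=+2->C; (2,7):dx=+1,dy=+4->C
  (2,8):dx=-6,dy=-9->C; (3,4):dx=-1,dy=-2->C; (3,5):dx=-2,dy=-5->C; (3,6):dx=+5,dy=+4->C
  (3,7):dx=+4,dy=+6->C; (3,8):dx=-3,dy=-7->C; (4,5):dx=-1,dy=-3->C; (4,6):dx=+6,dy=+6->C
  (4,7):dx=+5,dy=+8->C; (4,8):dx=-2,dy=-5->C; (5,6):dx=+7,dy=+9->C; (5,7):dx=+6,dy=+11->C
  (5,8):dx=-1,dy=-2->C; (6,7):dx=-1,dy=+2->D; (6,8):dx=-8,dy=-11->C; (7,8):dx=-7,dy=-13->C
Step 2: C = 27, D = 1, total pairs = 28.
Step 3: tau = (C - D)/(n(n-1)/2) = (27 - 1)/28 = 0.928571.
Step 4: Exact two-sided p-value (enumerate n! = 40320 permutations of y under H0): p = 0.000397.
Step 5: alpha = 0.05. reject H0.

tau_b = 0.9286 (C=27, D=1), p = 0.000397, reject H0.


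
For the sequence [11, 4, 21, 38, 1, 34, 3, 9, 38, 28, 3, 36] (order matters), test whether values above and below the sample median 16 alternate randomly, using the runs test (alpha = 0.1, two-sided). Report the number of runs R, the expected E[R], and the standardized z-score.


Step 1: Compute median = 16; label A = above, B = below.
Labels in order: BBAABABBAABA  (n_A = 6, n_B = 6)
Step 2: Count runs R = 8.
Step 3: Under H0 (random ordering), E[R] = 2*n_A*n_B/(n_A+n_B) + 1 = 2*6*6/12 + 1 = 7.0000.
        Var[R] = 2*n_A*n_B*(2*n_A*n_B - n_A - n_B) / ((n_A+n_B)^2 * (n_A+n_B-1)) = 4320/1584 = 2.7273.
        SD[R] = 1.6514.
Step 4: Continuity-corrected z = (R - 0.5 - E[R]) / SD[R] = (8 - 0.5 - 7.0000) / 1.6514 = 0.3028.
Step 5: Two-sided p-value via normal approximation = 2*(1 - Phi(|z|)) = 0.762069.
Step 6: alpha = 0.1. fail to reject H0.

R = 8, z = 0.3028, p = 0.762069, fail to reject H0.


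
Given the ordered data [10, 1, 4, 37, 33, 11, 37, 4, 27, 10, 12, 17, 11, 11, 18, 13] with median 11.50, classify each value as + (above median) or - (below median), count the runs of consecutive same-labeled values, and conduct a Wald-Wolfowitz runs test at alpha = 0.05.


Step 1: Compute median = 11.50; label A = above, B = below.
Labels in order: BBBAABABABAABBAA  (n_A = 8, n_B = 8)
Step 2: Count runs R = 10.
Step 3: Under H0 (random ordering), E[R] = 2*n_A*n_B/(n_A+n_B) + 1 = 2*8*8/16 + 1 = 9.0000.
        Var[R] = 2*n_A*n_B*(2*n_A*n_B - n_A - n_B) / ((n_A+n_B)^2 * (n_A+n_B-1)) = 14336/3840 = 3.7333.
        SD[R] = 1.9322.
Step 4: Continuity-corrected z = (R - 0.5 - E[R]) / SD[R] = (10 - 0.5 - 9.0000) / 1.9322 = 0.2588.
Step 5: Two-sided p-value via normal approximation = 2*(1 - Phi(|z|)) = 0.795809.
Step 6: alpha = 0.05. fail to reject H0.

R = 10, z = 0.2588, p = 0.795809, fail to reject H0.


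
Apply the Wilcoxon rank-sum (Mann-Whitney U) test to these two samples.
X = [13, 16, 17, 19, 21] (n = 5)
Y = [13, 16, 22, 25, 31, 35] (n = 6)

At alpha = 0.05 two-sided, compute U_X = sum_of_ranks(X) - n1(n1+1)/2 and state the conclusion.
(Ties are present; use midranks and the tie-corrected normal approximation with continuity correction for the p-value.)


Step 1: Combine and sort all 11 observations; assign midranks.
sorted (value, group): (13,X), (13,Y), (16,X), (16,Y), (17,X), (19,X), (21,X), (22,Y), (25,Y), (31,Y), (35,Y)
ranks: 13->1.5, 13->1.5, 16->3.5, 16->3.5, 17->5, 19->6, 21->7, 22->8, 25->9, 31->10, 35->11
Step 2: Rank sum for X: R1 = 1.5 + 3.5 + 5 + 6 + 7 = 23.
Step 3: U_X = R1 - n1(n1+1)/2 = 23 - 5*6/2 = 23 - 15 = 8.
       U_Y = n1*n2 - U_X = 30 - 8 = 22.
Step 4: Ties are present, so use the tie-corrected normal approximation (with continuity correction) for the p-value.
Step 5: p-value = 0.233197; compare to alpha = 0.05. fail to reject H0.

U_X = 8, p = 0.233197, fail to reject H0 at alpha = 0.05.


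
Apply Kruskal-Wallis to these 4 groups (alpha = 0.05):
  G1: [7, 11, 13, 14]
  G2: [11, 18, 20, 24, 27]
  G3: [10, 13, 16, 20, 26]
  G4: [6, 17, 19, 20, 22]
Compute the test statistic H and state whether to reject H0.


Step 1: Combine all N = 19 observations and assign midranks.
sorted (value, group, rank): (6,G4,1), (7,G1,2), (10,G3,3), (11,G1,4.5), (11,G2,4.5), (13,G1,6.5), (13,G3,6.5), (14,G1,8), (16,G3,9), (17,G4,10), (18,G2,11), (19,G4,12), (20,G2,14), (20,G3,14), (20,G4,14), (22,G4,16), (24,G2,17), (26,G3,18), (27,G2,19)
Step 2: Sum ranks within each group.
R_1 = 21 (n_1 = 4)
R_2 = 65.5 (n_2 = 5)
R_3 = 50.5 (n_3 = 5)
R_4 = 53 (n_4 = 5)
Step 3: H = 12/(N(N+1)) * sum(R_i^2/n_i) - 3(N+1)
     = 12/(19*20) * (21^2/4 + 65.5^2/5 + 50.5^2/5 + 53^2/5) - 3*20
     = 0.031579 * 2040.15 - 60
     = 4.425789.
Step 4: Ties present; correction factor C = 1 - 36/(19^3 - 19) = 0.994737. Corrected H = 4.425789 / 0.994737 = 4.449206.
Step 5: Under H0, H ~ chi^2(3); p-value = 0.216866.
Step 6: alpha = 0.05. fail to reject H0.

H = 4.4492, df = 3, p = 0.216866, fail to reject H0.


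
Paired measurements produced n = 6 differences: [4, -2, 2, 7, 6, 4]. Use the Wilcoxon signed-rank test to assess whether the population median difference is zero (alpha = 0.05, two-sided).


Step 1: Drop any zero differences (none here) and take |d_i|.
|d| = [4, 2, 2, 7, 6, 4]
Step 2: Midrank |d_i| (ties get averaged ranks).
ranks: |4|->3.5, |2|->1.5, |2|->1.5, |7|->6, |6|->5, |4|->3.5
Step 3: Attach original signs; sum ranks with positive sign and with negative sign.
W+ = 3.5 + 1.5 + 6 + 5 + 3.5 = 19.5
W- = 1.5 = 1.5
(Check: W+ + W- = 21 should equal n(n+1)/2 = 21.)
Step 4: Test statistic W = min(W+, W-) = 1.5.
Step 5: Ties in |d|, so use the tie-corrected normal approximation.
        E[W] = n(n+1)/4 = 6*7/4 = 10.5.
        Tie groups: |d|=2 (t=2), |d|=4 (t=2); sum(t^3 - t) = 12.
        Var[W] = n(n+1)(2n+1)/24 - sum(t^3-t)/48 = 546/24 - 12/48 = 22.5.
        z = (W - E[W]) / sqrt(Var[W]) = (1.5 - 10.5) / 4.7434 = -1.8974.
        Two-sided p = 2*Phi(z) = 0.057780.
Step 6: alpha = 0.05. fail to reject H0.

W+ = 19.5, W- = 1.5, W = min = 1.5, p = 0.057780, fail to reject H0.


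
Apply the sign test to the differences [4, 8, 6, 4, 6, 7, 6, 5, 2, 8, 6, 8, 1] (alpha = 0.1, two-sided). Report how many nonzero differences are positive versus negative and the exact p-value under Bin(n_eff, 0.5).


Step 1: Discard zero differences. Original n = 13; n_eff = number of nonzero differences = 13.
Nonzero differences (with sign): +4, +8, +6, +4, +6, +7, +6, +5, +2, +8, +6, +8, +1
Step 2: Count signs: positive = 13, negative = 0.
Step 3: Under H0: P(positive) = 0.5, so the number of positives S ~ Bin(13, 0.5).
Step 4: Two-sided exact p-value = sum of Bin(13,0.5) probabilities at or below the observed probability = 0.000244.
Step 5: alpha = 0.1. reject H0.

n_eff = 13, pos = 13, neg = 0, p = 0.000244, reject H0.


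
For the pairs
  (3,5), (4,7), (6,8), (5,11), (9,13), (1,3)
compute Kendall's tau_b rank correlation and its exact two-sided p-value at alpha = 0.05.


Step 1: Enumerate the 15 unordered pairs (i,j) with i<j and classify each by sign(x_j-x_i) * sign(y_j-y_i).
  (1,2):dx=+1,dy=+2->C; (1,3):dx=+3,dy=+3->C; (1,4):dx=+2,dy=+6->C; (1,5):dx=+6,dy=+8->C
  (1,6):dx=-2,dy=-2->C; (2,3):dx=+2,dy=+1->C; (2,4):dx=+1,dy=+4->C; (2,5):dx=+5,dy=+6->C
  (2,6):dx=-3,dy=-4->C; (3,4):dx=-1,dy=+3->D; (3,5):dx=+3,dy=+5->C; (3,6):dx=-5,dy=-5->C
  (4,5):dx=+4,dy=+2->C; (4,6):dx=-4,dy=-8->C; (5,6):dx=-8,dy=-10->C
Step 2: C = 14, D = 1, total pairs = 15.
Step 3: tau = (C - D)/(n(n-1)/2) = (14 - 1)/15 = 0.866667.
Step 4: Exact two-sided p-value (enumerate n! = 720 permutations of y under H0): p = 0.016667.
Step 5: alpha = 0.05. reject H0.

tau_b = 0.8667 (C=14, D=1), p = 0.016667, reject H0.


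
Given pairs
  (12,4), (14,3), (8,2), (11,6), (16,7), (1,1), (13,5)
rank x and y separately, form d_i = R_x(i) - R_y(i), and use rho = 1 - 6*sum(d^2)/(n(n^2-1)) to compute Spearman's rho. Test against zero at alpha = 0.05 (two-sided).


Step 1: Rank x and y separately (midranks; no ties here).
rank(x): 12->4, 14->6, 8->2, 11->3, 16->7, 1->1, 13->5
rank(y): 4->4, 3->3, 2->2, 6->6, 7->7, 1->1, 5->5
Step 2: d_i = R_x(i) - R_y(i); compute d_i^2.
  (4-4)^2=0, (6-3)^2=9, (2-2)^2=0, (3-6)^2=9, (7-7)^2=0, (1-1)^2=0, (5-5)^2=0
sum(d^2) = 18.
Step 3: rho = 1 - 6*18 / (7*(7^2 - 1)) = 1 - 108/336 = 0.678571.
Step 4: Under H0, t = rho * sqrt((n-2)/(1-rho^2)) = 2.0657 ~ t(5).
Step 5: Two-sided p-value from the t-distribution with 5 df = 0.093750.
Step 6: alpha = 0.05. fail to reject H0.

rho = 0.6786, p = 0.093750, fail to reject H0 at alpha = 0.05.


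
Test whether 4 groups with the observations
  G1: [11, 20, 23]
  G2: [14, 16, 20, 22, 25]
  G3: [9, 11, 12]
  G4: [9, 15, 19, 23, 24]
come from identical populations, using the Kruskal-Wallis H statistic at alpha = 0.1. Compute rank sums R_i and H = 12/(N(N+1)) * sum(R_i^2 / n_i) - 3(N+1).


Step 1: Combine all N = 16 observations and assign midranks.
sorted (value, group, rank): (9,G3,1.5), (9,G4,1.5), (11,G1,3.5), (11,G3,3.5), (12,G3,5), (14,G2,6), (15,G4,7), (16,G2,8), (19,G4,9), (20,G1,10.5), (20,G2,10.5), (22,G2,12), (23,G1,13.5), (23,G4,13.5), (24,G4,15), (25,G2,16)
Step 2: Sum ranks within each group.
R_1 = 27.5 (n_1 = 3)
R_2 = 52.5 (n_2 = 5)
R_3 = 10 (n_3 = 3)
R_4 = 46 (n_4 = 5)
Step 3: H = 12/(N(N+1)) * sum(R_i^2/n_i) - 3(N+1)
     = 12/(16*17) * (27.5^2/3 + 52.5^2/5 + 10^2/3 + 46^2/5) - 3*17
     = 0.044118 * 1259.87 - 51
     = 4.582353.
Step 4: Ties present; correction factor C = 1 - 24/(16^3 - 16) = 0.994118. Corrected H = 4.582353 / 0.994118 = 4.609467.
Step 5: Under H0, H ~ chi^2(3); p-value = 0.202731.
Step 6: alpha = 0.1. fail to reject H0.

H = 4.6095, df = 3, p = 0.202731, fail to reject H0.


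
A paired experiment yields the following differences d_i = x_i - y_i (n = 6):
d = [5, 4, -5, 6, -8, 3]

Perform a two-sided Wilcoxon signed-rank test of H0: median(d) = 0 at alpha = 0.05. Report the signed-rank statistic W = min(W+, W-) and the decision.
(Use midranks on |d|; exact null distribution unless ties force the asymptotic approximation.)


Step 1: Drop any zero differences (none here) and take |d_i|.
|d| = [5, 4, 5, 6, 8, 3]
Step 2: Midrank |d_i| (ties get averaged ranks).
ranks: |5|->3.5, |4|->2, |5|->3.5, |6|->5, |8|->6, |3|->1
Step 3: Attach original signs; sum ranks with positive sign and with negative sign.
W+ = 3.5 + 2 + 5 + 1 = 11.5
W- = 3.5 + 6 = 9.5
(Check: W+ + W- = 21 should equal n(n+1)/2 = 21.)
Step 4: Test statistic W = min(W+, W-) = 9.5.
Step 5: Ties in |d|, so use the tie-corrected normal approximation.
        E[W] = n(n+1)/4 = 6*7/4 = 10.5.
        Tie groups: |d|=5 (t=2); sum(t^3 - t) = 6.
        Var[W] = n(n+1)(2n+1)/24 - sum(t^3-t)/48 = 546/24 - 6/48 = 22.625.
        z = (W - E[W]) / sqrt(Var[W]) = (9.5 - 10.5) / 4.7566 = -0.2102.
        Two-sided p = 2*Phi(z) = 0.833484.
Step 6: alpha = 0.05. fail to reject H0.

W+ = 11.5, W- = 9.5, W = min = 9.5, p = 0.833484, fail to reject H0.


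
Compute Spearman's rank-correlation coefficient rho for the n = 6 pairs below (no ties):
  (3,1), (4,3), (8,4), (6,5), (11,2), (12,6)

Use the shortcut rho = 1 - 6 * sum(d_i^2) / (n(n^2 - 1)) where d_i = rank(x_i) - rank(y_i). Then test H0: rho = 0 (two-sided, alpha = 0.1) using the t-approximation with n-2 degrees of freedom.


Step 1: Rank x and y separately (midranks; no ties here).
rank(x): 3->1, 4->2, 8->4, 6->3, 11->5, 12->6
rank(y): 1->1, 3->3, 4->4, 5->5, 2->2, 6->6
Step 2: d_i = R_x(i) - R_y(i); compute d_i^2.
  (1-1)^2=0, (2-3)^2=1, (4-4)^2=0, (3-5)^2=4, (5-2)^2=9, (6-6)^2=0
sum(d^2) = 14.
Step 3: rho = 1 - 6*14 / (6*(6^2 - 1)) = 1 - 84/210 = 0.600000.
Step 4: Under H0, t = rho * sqrt((n-2)/(1-rho^2)) = 1.5000 ~ t(4).
Step 5: Two-sided p-value from the t-distribution with 4 df = 0.208000.
Step 6: alpha = 0.1. fail to reject H0.

rho = 0.6000, p = 0.208000, fail to reject H0 at alpha = 0.1.


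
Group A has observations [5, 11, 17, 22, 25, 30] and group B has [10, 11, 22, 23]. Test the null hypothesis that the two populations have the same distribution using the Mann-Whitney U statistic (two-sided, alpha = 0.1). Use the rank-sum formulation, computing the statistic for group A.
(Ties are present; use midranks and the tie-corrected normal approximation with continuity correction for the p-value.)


Step 1: Combine and sort all 10 observations; assign midranks.
sorted (value, group): (5,X), (10,Y), (11,X), (11,Y), (17,X), (22,X), (22,Y), (23,Y), (25,X), (30,X)
ranks: 5->1, 10->2, 11->3.5, 11->3.5, 17->5, 22->6.5, 22->6.5, 23->8, 25->9, 30->10
Step 2: Rank sum for X: R1 = 1 + 3.5 + 5 + 6.5 + 9 + 10 = 35.
Step 3: U_X = R1 - n1(n1+1)/2 = 35 - 6*7/2 = 35 - 21 = 14.
       U_Y = n1*n2 - U_X = 24 - 14 = 10.
Step 4: Ties are present, so use the tie-corrected normal approximation (with continuity correction) for the p-value.
Step 5: p-value = 0.747637; compare to alpha = 0.1. fail to reject H0.

U_X = 14, p = 0.747637, fail to reject H0 at alpha = 0.1.


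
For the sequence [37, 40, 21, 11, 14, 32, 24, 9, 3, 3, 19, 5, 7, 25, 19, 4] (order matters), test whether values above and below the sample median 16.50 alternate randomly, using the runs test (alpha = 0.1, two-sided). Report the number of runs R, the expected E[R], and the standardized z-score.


Step 1: Compute median = 16.50; label A = above, B = below.
Labels in order: AAABBAABBBABBAAB  (n_A = 8, n_B = 8)
Step 2: Count runs R = 8.
Step 3: Under H0 (random ordering), E[R] = 2*n_A*n_B/(n_A+n_B) + 1 = 2*8*8/16 + 1 = 9.0000.
        Var[R] = 2*n_A*n_B*(2*n_A*n_B - n_A - n_B) / ((n_A+n_B)^2 * (n_A+n_B-1)) = 14336/3840 = 3.7333.
        SD[R] = 1.9322.
Step 4: Continuity-corrected z = (R + 0.5 - E[R]) / SD[R] = (8 + 0.5 - 9.0000) / 1.9322 = -0.2588.
Step 5: Two-sided p-value via normal approximation = 2*(1 - Phi(|z|)) = 0.795809.
Step 6: alpha = 0.1. fail to reject H0.

R = 8, z = -0.2588, p = 0.795809, fail to reject H0.


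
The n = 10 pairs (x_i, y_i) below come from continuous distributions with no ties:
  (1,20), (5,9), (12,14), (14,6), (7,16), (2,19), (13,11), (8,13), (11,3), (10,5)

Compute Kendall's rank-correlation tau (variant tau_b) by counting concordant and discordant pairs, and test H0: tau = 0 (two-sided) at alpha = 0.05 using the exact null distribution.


Step 1: Enumerate the 45 unordered pairs (i,j) with i<j and classify each by sign(x_j-x_i) * sign(y_j-y_i).
  (1,2):dx=+4,dy=-11->D; (1,3):dx=+11,dy=-6->D; (1,4):dx=+13,dy=-14->D; (1,5):dx=+6,dy=-4->D
  (1,6):dx=+1,dy=-1->D; (1,7):dx=+12,dy=-9->D; (1,8):dx=+7,dy=-7->D; (1,9):dx=+10,dy=-17->D
  (1,10):dx=+9,dy=-15->D; (2,3):dx=+7,dy=+5->C; (2,4):dx=+9,dy=-3->D; (2,5):dx=+2,dy=+7->C
  (2,6):dx=-3,dy=+10->D; (2,7):dx=+8,dy=+2->C; (2,8):dx=+3,dy=+4->C; (2,9):dx=+6,dy=-6->D
  (2,10):dx=+5,dy=-4->D; (3,4):dx=+2,dy=-8->D; (3,5):dx=-5,dy=+2->D; (3,6):dx=-10,dy=+5->D
  (3,7):dx=+1,dy=-3->D; (3,8):dx=-4,dy=-1->C; (3,9):dx=-1,dy=-11->C; (3,10):dx=-2,dy=-9->C
  (4,5):dx=-7,dy=+10->D; (4,6):dx=-12,dy=+13->D; (4,7):dx=-1,dy=+5->D; (4,8):dx=-6,dy=+7->D
  (4,9):dx=-3,dy=-3->C; (4,10):dx=-4,dy=-1->C; (5,6):dx=-5,dy=+3->D; (5,7):dx=+6,dy=-5->D
  (5,8):dx=+1,dy=-3->D; (5,9):dx=+4,dy=-13->D; (5,10):dx=+3,dy=-11->D; (6,7):dx=+11,dy=-8->D
  (6,8):dx=+6,dy=-6->D; (6,9):dx=+9,dy=-16->D; (6,10):dx=+8,dy=-14->D; (7,8):dx=-5,dy=+2->D
  (7,9):dx=-2,dy=-8->C; (7,10):dx=-3,dy=-6->C; (8,9):dx=+3,dy=-10->D; (8,10):dx=+2,dy=-8->D
  (9,10):dx=-1,dy=+2->D
Step 2: C = 11, D = 34, total pairs = 45.
Step 3: tau = (C - D)/(n(n-1)/2) = (11 - 34)/45 = -0.511111.
Step 4: Exact two-sided p-value (enumerate n! = 3628800 permutations of y under H0): p = 0.046623.
Step 5: alpha = 0.05. reject H0.

tau_b = -0.5111 (C=11, D=34), p = 0.046623, reject H0.


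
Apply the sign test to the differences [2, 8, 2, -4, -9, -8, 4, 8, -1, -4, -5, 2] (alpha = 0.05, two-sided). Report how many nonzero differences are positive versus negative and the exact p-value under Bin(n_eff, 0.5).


Step 1: Discard zero differences. Original n = 12; n_eff = number of nonzero differences = 12.
Nonzero differences (with sign): +2, +8, +2, -4, -9, -8, +4, +8, -1, -4, -5, +2
Step 2: Count signs: positive = 6, negative = 6.
Step 3: Under H0: P(positive) = 0.5, so the number of positives S ~ Bin(12, 0.5).
Step 4: Two-sided exact p-value = sum of Bin(12,0.5) probabilities at or below the observed probability = 1.000000.
Step 5: alpha = 0.05. fail to reject H0.

n_eff = 12, pos = 6, neg = 6, p = 1.000000, fail to reject H0.


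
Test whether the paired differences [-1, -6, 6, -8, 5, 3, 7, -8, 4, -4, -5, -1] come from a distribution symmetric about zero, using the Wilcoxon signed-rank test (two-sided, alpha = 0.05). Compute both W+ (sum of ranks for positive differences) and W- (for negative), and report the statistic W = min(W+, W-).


Step 1: Drop any zero differences (none here) and take |d_i|.
|d| = [1, 6, 6, 8, 5, 3, 7, 8, 4, 4, 5, 1]
Step 2: Midrank |d_i| (ties get averaged ranks).
ranks: |1|->1.5, |6|->8.5, |6|->8.5, |8|->11.5, |5|->6.5, |3|->3, |7|->10, |8|->11.5, |4|->4.5, |4|->4.5, |5|->6.5, |1|->1.5
Step 3: Attach original signs; sum ranks with positive sign and with negative sign.
W+ = 8.5 + 6.5 + 3 + 10 + 4.5 = 32.5
W- = 1.5 + 8.5 + 11.5 + 11.5 + 4.5 + 6.5 + 1.5 = 45.5
(Check: W+ + W- = 78 should equal n(n+1)/2 = 78.)
Step 4: Test statistic W = min(W+, W-) = 32.5.
Step 5: Ties in |d|, so use the tie-corrected normal approximation.
        E[W] = n(n+1)/4 = 12*13/4 = 39.
        Tie groups: |d|=1 (t=2), |d|=4 (t=2), |d|=5 (t=2), |d|=6 (t=2), |d|=8 (t=2); sum(t^3 - t) = 30.
        Var[W] = n(n+1)(2n+1)/24 - sum(t^3-t)/48 = 3900/24 - 30/48 = 161.875.
        z = (W - E[W]) / sqrt(Var[W]) = (32.5 - 39) / 12.7230 = -0.5109.
        Two-sided p = 2*Phi(z) = 0.609431.
Step 6: alpha = 0.05. fail to reject H0.

W+ = 32.5, W- = 45.5, W = min = 32.5, p = 0.609431, fail to reject H0.


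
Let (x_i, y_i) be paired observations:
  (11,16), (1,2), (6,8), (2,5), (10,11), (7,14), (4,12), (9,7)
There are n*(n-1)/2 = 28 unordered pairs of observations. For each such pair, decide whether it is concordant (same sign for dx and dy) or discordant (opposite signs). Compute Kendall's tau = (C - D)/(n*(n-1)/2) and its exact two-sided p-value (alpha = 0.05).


Step 1: Enumerate the 28 unordered pairs (i,j) with i<j and classify each by sign(x_j-x_i) * sign(y_j-y_i).
  (1,2):dx=-10,dy=-14->C; (1,3):dx=-5,dy=-8->C; (1,4):dx=-9,dy=-11->C; (1,5):dx=-1,dy=-5->C
  (1,6):dx=-4,dy=-2->C; (1,7):dx=-7,dy=-4->C; (1,8):dx=-2,dy=-9->C; (2,3):dx=+5,dy=+6->C
  (2,4):dx=+1,dy=+3->C; (2,5):dx=+9,dy=+9->C; (2,6):dx=+6,dy=+12->C; (2,7):dx=+3,dy=+10->C
  (2,8):dx=+8,dy=+5->C; (3,4):dx=-4,dy=-3->C; (3,5):dx=+4,dy=+3->C; (3,6):dx=+1,dy=+6->C
  (3,7):dx=-2,dy=+4->D; (3,8):dx=+3,dy=-1->D; (4,5):dx=+8,dy=+6->C; (4,6):dx=+5,dy=+9->C
  (4,7):dx=+2,dy=+7->C; (4,8):dx=+7,dy=+2->C; (5,6):dx=-3,dy=+3->D; (5,7):dx=-6,dy=+1->D
  (5,8):dx=-1,dy=-4->C; (6,7):dx=-3,dy=-2->C; (6,8):dx=+2,dy=-7->D; (7,8):dx=+5,dy=-5->D
Step 2: C = 22, D = 6, total pairs = 28.
Step 3: tau = (C - D)/(n(n-1)/2) = (22 - 6)/28 = 0.571429.
Step 4: Exact two-sided p-value (enumerate n! = 40320 permutations of y under H0): p = 0.061012.
Step 5: alpha = 0.05. fail to reject H0.

tau_b = 0.5714 (C=22, D=6), p = 0.061012, fail to reject H0.


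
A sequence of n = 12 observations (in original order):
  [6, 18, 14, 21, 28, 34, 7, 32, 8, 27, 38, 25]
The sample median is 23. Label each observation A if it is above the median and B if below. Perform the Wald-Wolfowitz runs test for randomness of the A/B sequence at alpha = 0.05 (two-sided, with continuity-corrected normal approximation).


Step 1: Compute median = 23; label A = above, B = below.
Labels in order: BBBBAABABAAA  (n_A = 6, n_B = 6)
Step 2: Count runs R = 6.
Step 3: Under H0 (random ordering), E[R] = 2*n_A*n_B/(n_A+n_B) + 1 = 2*6*6/12 + 1 = 7.0000.
        Var[R] = 2*n_A*n_B*(2*n_A*n_B - n_A - n_B) / ((n_A+n_B)^2 * (n_A+n_B-1)) = 4320/1584 = 2.7273.
        SD[R] = 1.6514.
Step 4: Continuity-corrected z = (R + 0.5 - E[R]) / SD[R] = (6 + 0.5 - 7.0000) / 1.6514 = -0.3028.
Step 5: Two-sided p-value via normal approximation = 2*(1 - Phi(|z|)) = 0.762069.
Step 6: alpha = 0.05. fail to reject H0.

R = 6, z = -0.3028, p = 0.762069, fail to reject H0.


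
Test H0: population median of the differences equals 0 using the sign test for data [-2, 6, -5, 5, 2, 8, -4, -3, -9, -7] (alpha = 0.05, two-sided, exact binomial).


Step 1: Discard zero differences. Original n = 10; n_eff = number of nonzero differences = 10.
Nonzero differences (with sign): -2, +6, -5, +5, +2, +8, -4, -3, -9, -7
Step 2: Count signs: positive = 4, negative = 6.
Step 3: Under H0: P(positive) = 0.5, so the number of positives S ~ Bin(10, 0.5).
Step 4: Two-sided exact p-value = sum of Bin(10,0.5) probabilities at or below the observed probability = 0.753906.
Step 5: alpha = 0.05. fail to reject H0.

n_eff = 10, pos = 4, neg = 6, p = 0.753906, fail to reject H0.


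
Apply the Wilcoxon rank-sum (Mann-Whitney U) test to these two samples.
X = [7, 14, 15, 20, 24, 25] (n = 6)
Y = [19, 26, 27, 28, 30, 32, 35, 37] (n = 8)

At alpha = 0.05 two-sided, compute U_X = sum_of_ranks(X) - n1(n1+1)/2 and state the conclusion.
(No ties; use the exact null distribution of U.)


Step 1: Combine and sort all 14 observations; assign midranks.
sorted (value, group): (7,X), (14,X), (15,X), (19,Y), (20,X), (24,X), (25,X), (26,Y), (27,Y), (28,Y), (30,Y), (32,Y), (35,Y), (37,Y)
ranks: 7->1, 14->2, 15->3, 19->4, 20->5, 24->6, 25->7, 26->8, 27->9, 28->10, 30->11, 32->12, 35->13, 37->14
Step 2: Rank sum for X: R1 = 1 + 2 + 3 + 5 + 6 + 7 = 24.
Step 3: U_X = R1 - n1(n1+1)/2 = 24 - 6*7/2 = 24 - 21 = 3.
       U_Y = n1*n2 - U_X = 48 - 3 = 45.
Step 4: No ties, so the exact null distribution of U (based on enumerating the C(14,6) = 3003 equally likely rank assignments) gives the two-sided p-value.
Step 5: p-value = 0.004662; compare to alpha = 0.05. reject H0.

U_X = 3, p = 0.004662, reject H0 at alpha = 0.05.


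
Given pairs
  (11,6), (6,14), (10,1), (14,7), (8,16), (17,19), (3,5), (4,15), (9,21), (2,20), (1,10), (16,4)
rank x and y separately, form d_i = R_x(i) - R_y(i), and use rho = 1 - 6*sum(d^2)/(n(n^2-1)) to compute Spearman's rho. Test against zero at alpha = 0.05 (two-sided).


Step 1: Rank x and y separately (midranks; no ties here).
rank(x): 11->9, 6->5, 10->8, 14->10, 8->6, 17->12, 3->3, 4->4, 9->7, 2->2, 1->1, 16->11
rank(y): 6->4, 14->7, 1->1, 7->5, 16->9, 19->10, 5->3, 15->8, 21->12, 20->11, 10->6, 4->2
Step 2: d_i = R_x(i) - R_y(i); compute d_i^2.
  (9-4)^2=25, (5-7)^2=4, (8-1)^2=49, (10-5)^2=25, (6-9)^2=9, (12-10)^2=4, (3-3)^2=0, (4-8)^2=16, (7-12)^2=25, (2-11)^2=81, (1-6)^2=25, (11-2)^2=81
sum(d^2) = 344.
Step 3: rho = 1 - 6*344 / (12*(12^2 - 1)) = 1 - 2064/1716 = -0.202797.
Step 4: Under H0, t = rho * sqrt((n-2)/(1-rho^2)) = -0.6549 ~ t(10).
Step 5: Two-sided p-value from the t-distribution with 10 df = 0.527302.
Step 6: alpha = 0.05. fail to reject H0.

rho = -0.2028, p = 0.527302, fail to reject H0 at alpha = 0.05.


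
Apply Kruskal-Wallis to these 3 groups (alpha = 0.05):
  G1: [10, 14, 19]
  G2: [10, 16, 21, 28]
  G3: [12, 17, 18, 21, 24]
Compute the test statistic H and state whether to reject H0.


Step 1: Combine all N = 12 observations and assign midranks.
sorted (value, group, rank): (10,G1,1.5), (10,G2,1.5), (12,G3,3), (14,G1,4), (16,G2,5), (17,G3,6), (18,G3,7), (19,G1,8), (21,G2,9.5), (21,G3,9.5), (24,G3,11), (28,G2,12)
Step 2: Sum ranks within each group.
R_1 = 13.5 (n_1 = 3)
R_2 = 28 (n_2 = 4)
R_3 = 36.5 (n_3 = 5)
Step 3: H = 12/(N(N+1)) * sum(R_i^2/n_i) - 3(N+1)
     = 12/(12*13) * (13.5^2/3 + 28^2/4 + 36.5^2/5) - 3*13
     = 0.076923 * 523.2 - 39
     = 1.246154.
Step 4: Ties present; correction factor C = 1 - 12/(12^3 - 12) = 0.993007. Corrected H = 1.246154 / 0.993007 = 1.254930.
Step 5: Under H0, H ~ chi^2(2); p-value = 0.533944.
Step 6: alpha = 0.05. fail to reject H0.

H = 1.2549, df = 2, p = 0.533944, fail to reject H0.


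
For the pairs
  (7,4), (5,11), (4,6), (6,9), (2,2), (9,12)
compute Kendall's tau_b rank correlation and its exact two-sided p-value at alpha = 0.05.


Step 1: Enumerate the 15 unordered pairs (i,j) with i<j and classify each by sign(x_j-x_i) * sign(y_j-y_i).
  (1,2):dx=-2,dy=+7->D; (1,3):dx=-3,dy=+2->D; (1,4):dx=-1,dy=+5->D; (1,5):dx=-5,dy=-2->C
  (1,6):dx=+2,dy=+8->C; (2,3):dx=-1,dy=-5->C; (2,4):dx=+1,dy=-2->D; (2,5):dx=-3,dy=-9->C
  (2,6):dx=+4,dy=+1->C; (3,4):dx=+2,dy=+3->C; (3,5):dx=-2,dy=-4->C; (3,6):dx=+5,dy=+6->C
  (4,5):dx=-4,dy=-7->C; (4,6):dx=+3,dy=+3->C; (5,6):dx=+7,dy=+10->C
Step 2: C = 11, D = 4, total pairs = 15.
Step 3: tau = (C - D)/(n(n-1)/2) = (11 - 4)/15 = 0.466667.
Step 4: Exact two-sided p-value (enumerate n! = 720 permutations of y under H0): p = 0.272222.
Step 5: alpha = 0.05. fail to reject H0.

tau_b = 0.4667 (C=11, D=4), p = 0.272222, fail to reject H0.


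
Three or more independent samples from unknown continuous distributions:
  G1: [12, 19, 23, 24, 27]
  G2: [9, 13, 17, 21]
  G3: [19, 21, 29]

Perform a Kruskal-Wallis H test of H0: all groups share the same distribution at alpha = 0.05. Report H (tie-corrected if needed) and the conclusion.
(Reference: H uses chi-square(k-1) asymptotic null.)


Step 1: Combine all N = 12 observations and assign midranks.
sorted (value, group, rank): (9,G2,1), (12,G1,2), (13,G2,3), (17,G2,4), (19,G1,5.5), (19,G3,5.5), (21,G2,7.5), (21,G3,7.5), (23,G1,9), (24,G1,10), (27,G1,11), (29,G3,12)
Step 2: Sum ranks within each group.
R_1 = 37.5 (n_1 = 5)
R_2 = 15.5 (n_2 = 4)
R_3 = 25 (n_3 = 3)
Step 3: H = 12/(N(N+1)) * sum(R_i^2/n_i) - 3(N+1)
     = 12/(12*13) * (37.5^2/5 + 15.5^2/4 + 25^2/3) - 3*13
     = 0.076923 * 549.646 - 39
     = 3.280449.
Step 4: Ties present; correction factor C = 1 - 12/(12^3 - 12) = 0.993007. Corrected H = 3.280449 / 0.993007 = 3.303550.
Step 5: Under H0, H ~ chi^2(2); p-value = 0.191709.
Step 6: alpha = 0.05. fail to reject H0.

H = 3.3036, df = 2, p = 0.191709, fail to reject H0.


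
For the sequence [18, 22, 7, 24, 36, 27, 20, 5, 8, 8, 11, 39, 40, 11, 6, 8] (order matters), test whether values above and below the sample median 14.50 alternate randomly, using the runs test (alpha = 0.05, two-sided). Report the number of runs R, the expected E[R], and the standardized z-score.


Step 1: Compute median = 14.50; label A = above, B = below.
Labels in order: AABAAAABBBBAABBB  (n_A = 8, n_B = 8)
Step 2: Count runs R = 6.
Step 3: Under H0 (random ordering), E[R] = 2*n_A*n_B/(n_A+n_B) + 1 = 2*8*8/16 + 1 = 9.0000.
        Var[R] = 2*n_A*n_B*(2*n_A*n_B - n_A - n_B) / ((n_A+n_B)^2 * (n_A+n_B-1)) = 14336/3840 = 3.7333.
        SD[R] = 1.9322.
Step 4: Continuity-corrected z = (R + 0.5 - E[R]) / SD[R] = (6 + 0.5 - 9.0000) / 1.9322 = -1.2939.
Step 5: Two-sided p-value via normal approximation = 2*(1 - Phi(|z|)) = 0.195709.
Step 6: alpha = 0.05. fail to reject H0.

R = 6, z = -1.2939, p = 0.195709, fail to reject H0.


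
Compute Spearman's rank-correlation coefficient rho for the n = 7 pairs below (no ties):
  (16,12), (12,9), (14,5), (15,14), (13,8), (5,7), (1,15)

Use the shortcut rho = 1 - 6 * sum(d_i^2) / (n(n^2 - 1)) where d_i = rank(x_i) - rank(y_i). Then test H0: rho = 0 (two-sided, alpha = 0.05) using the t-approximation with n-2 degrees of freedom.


Step 1: Rank x and y separately (midranks; no ties here).
rank(x): 16->7, 12->3, 14->5, 15->6, 13->4, 5->2, 1->1
rank(y): 12->5, 9->4, 5->1, 14->6, 8->3, 7->2, 15->7
Step 2: d_i = R_x(i) - R_y(i); compute d_i^2.
  (7-5)^2=4, (3-4)^2=1, (5-1)^2=16, (6-6)^2=0, (4-3)^2=1, (2-2)^2=0, (1-7)^2=36
sum(d^2) = 58.
Step 3: rho = 1 - 6*58 / (7*(7^2 - 1)) = 1 - 348/336 = -0.035714.
Step 4: Under H0, t = rho * sqrt((n-2)/(1-rho^2)) = -0.0799 ~ t(5).
Step 5: Two-sided p-value from the t-distribution with 5 df = 0.939408.
Step 6: alpha = 0.05. fail to reject H0.

rho = -0.0357, p = 0.939408, fail to reject H0 at alpha = 0.05.


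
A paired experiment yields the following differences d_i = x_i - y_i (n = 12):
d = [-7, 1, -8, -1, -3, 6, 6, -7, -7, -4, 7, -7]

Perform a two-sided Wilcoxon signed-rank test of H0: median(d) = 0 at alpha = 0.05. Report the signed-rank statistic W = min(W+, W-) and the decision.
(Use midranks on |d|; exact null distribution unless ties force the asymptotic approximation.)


Step 1: Drop any zero differences (none here) and take |d_i|.
|d| = [7, 1, 8, 1, 3, 6, 6, 7, 7, 4, 7, 7]
Step 2: Midrank |d_i| (ties get averaged ranks).
ranks: |7|->9, |1|->1.5, |8|->12, |1|->1.5, |3|->3, |6|->5.5, |6|->5.5, |7|->9, |7|->9, |4|->4, |7|->9, |7|->9
Step 3: Attach original signs; sum ranks with positive sign and with negative sign.
W+ = 1.5 + 5.5 + 5.5 + 9 = 21.5
W- = 9 + 12 + 1.5 + 3 + 9 + 9 + 4 + 9 = 56.5
(Check: W+ + W- = 78 should equal n(n+1)/2 = 78.)
Step 4: Test statistic W = min(W+, W-) = 21.5.
Step 5: Ties in |d|, so use the tie-corrected normal approximation.
        E[W] = n(n+1)/4 = 12*13/4 = 39.
        Tie groups: |d|=1 (t=2), |d|=6 (t=2), |d|=7 (t=5); sum(t^3 - t) = 132.
        Var[W] = n(n+1)(2n+1)/24 - sum(t^3-t)/48 = 3900/24 - 132/48 = 159.75.
        z = (W - E[W]) / sqrt(Var[W]) = (21.5 - 39) / 12.6392 = -1.3846.
        Two-sided p = 2*Phi(z) = 0.166181.
Step 6: alpha = 0.05. fail to reject H0.

W+ = 21.5, W- = 56.5, W = min = 21.5, p = 0.166181, fail to reject H0.


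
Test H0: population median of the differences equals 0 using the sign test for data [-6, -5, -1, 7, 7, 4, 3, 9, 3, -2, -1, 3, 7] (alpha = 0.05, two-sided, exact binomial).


Step 1: Discard zero differences. Original n = 13; n_eff = number of nonzero differences = 13.
Nonzero differences (with sign): -6, -5, -1, +7, +7, +4, +3, +9, +3, -2, -1, +3, +7
Step 2: Count signs: positive = 8, negative = 5.
Step 3: Under H0: P(positive) = 0.5, so the number of positives S ~ Bin(13, 0.5).
Step 4: Two-sided exact p-value = sum of Bin(13,0.5) probabilities at or below the observed probability = 0.581055.
Step 5: alpha = 0.05. fail to reject H0.

n_eff = 13, pos = 8, neg = 5, p = 0.581055, fail to reject H0.


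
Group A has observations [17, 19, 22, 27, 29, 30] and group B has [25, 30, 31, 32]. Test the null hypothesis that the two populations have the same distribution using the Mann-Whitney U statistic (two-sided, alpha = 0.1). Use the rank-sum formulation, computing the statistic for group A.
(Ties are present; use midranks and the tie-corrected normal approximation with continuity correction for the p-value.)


Step 1: Combine and sort all 10 observations; assign midranks.
sorted (value, group): (17,X), (19,X), (22,X), (25,Y), (27,X), (29,X), (30,X), (30,Y), (31,Y), (32,Y)
ranks: 17->1, 19->2, 22->3, 25->4, 27->5, 29->6, 30->7.5, 30->7.5, 31->9, 32->10
Step 2: Rank sum for X: R1 = 1 + 2 + 3 + 5 + 6 + 7.5 = 24.5.
Step 3: U_X = R1 - n1(n1+1)/2 = 24.5 - 6*7/2 = 24.5 - 21 = 3.5.
       U_Y = n1*n2 - U_X = 24 - 3.5 = 20.5.
Step 4: Ties are present, so use the tie-corrected normal approximation (with continuity correction) for the p-value.
Step 5: p-value = 0.087118; compare to alpha = 0.1. reject H0.

U_X = 3.5, p = 0.087118, reject H0 at alpha = 0.1.


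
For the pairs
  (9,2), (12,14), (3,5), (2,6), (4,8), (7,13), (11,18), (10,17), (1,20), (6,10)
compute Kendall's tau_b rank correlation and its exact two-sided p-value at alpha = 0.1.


Step 1: Enumerate the 45 unordered pairs (i,j) with i<j and classify each by sign(x_j-x_i) * sign(y_j-y_i).
  (1,2):dx=+3,dy=+12->C; (1,3):dx=-6,dy=+3->D; (1,4):dx=-7,dy=+4->D; (1,5):dx=-5,dy=+6->D
  (1,6):dx=-2,dy=+11->D; (1,7):dx=+2,dy=+16->C; (1,8):dx=+1,dy=+15->C; (1,9):dx=-8,dy=+18->D
  (1,10):dx=-3,dy=+8->D; (2,3):dx=-9,dy=-9->C; (2,4):dx=-10,dy=-8->C; (2,5):dx=-8,dy=-6->C
  (2,6):dx=-5,dy=-1->C; (2,7):dx=-1,dy=+4->D; (2,8):dx=-2,dy=+3->D; (2,9):dx=-11,dy=+6->D
  (2,10):dx=-6,dy=-4->C; (3,4):dx=-1,dy=+1->D; (3,5):dx=+1,dy=+3->C; (3,6):dx=+4,dy=+8->C
  (3,7):dx=+8,dy=+13->C; (3,8):dx=+7,dy=+12->C; (3,9):dx=-2,dy=+15->D; (3,10):dx=+3,dy=+5->C
  (4,5):dx=+2,dy=+2->C; (4,6):dx=+5,dy=+7->C; (4,7):dx=+9,dy=+12->C; (4,8):dx=+8,dy=+11->C
  (4,9):dx=-1,dy=+14->D; (4,10):dx=+4,dy=+4->C; (5,6):dx=+3,dy=+5->C; (5,7):dx=+7,dy=+10->C
  (5,8):dx=+6,dy=+9->C; (5,9):dx=-3,dy=+12->D; (5,10):dx=+2,dy=+2->C; (6,7):dx=+4,dy=+5->C
  (6,8):dx=+3,dy=+4->C; (6,9):dx=-6,dy=+7->D; (6,10):dx=-1,dy=-3->C; (7,8):dx=-1,dy=-1->C
  (7,9):dx=-10,dy=+2->D; (7,10):dx=-5,dy=-8->C; (8,9):dx=-9,dy=+3->D; (8,10):dx=-4,dy=-7->C
  (9,10):dx=+5,dy=-10->D
Step 2: C = 28, D = 17, total pairs = 45.
Step 3: tau = (C - D)/(n(n-1)/2) = (28 - 17)/45 = 0.244444.
Step 4: Exact two-sided p-value (enumerate n! = 3628800 permutations of y under H0): p = 0.380720.
Step 5: alpha = 0.1. fail to reject H0.

tau_b = 0.2444 (C=28, D=17), p = 0.380720, fail to reject H0.


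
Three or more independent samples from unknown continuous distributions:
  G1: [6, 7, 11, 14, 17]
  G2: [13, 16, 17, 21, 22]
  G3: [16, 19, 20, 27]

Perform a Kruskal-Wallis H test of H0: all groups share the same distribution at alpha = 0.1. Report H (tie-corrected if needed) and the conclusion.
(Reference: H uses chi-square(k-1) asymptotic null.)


Step 1: Combine all N = 14 observations and assign midranks.
sorted (value, group, rank): (6,G1,1), (7,G1,2), (11,G1,3), (13,G2,4), (14,G1,5), (16,G2,6.5), (16,G3,6.5), (17,G1,8.5), (17,G2,8.5), (19,G3,10), (20,G3,11), (21,G2,12), (22,G2,13), (27,G3,14)
Step 2: Sum ranks within each group.
R_1 = 19.5 (n_1 = 5)
R_2 = 44 (n_2 = 5)
R_3 = 41.5 (n_3 = 4)
Step 3: H = 12/(N(N+1)) * sum(R_i^2/n_i) - 3(N+1)
     = 12/(14*15) * (19.5^2/5 + 44^2/5 + 41.5^2/4) - 3*15
     = 0.057143 * 893.812 - 45
     = 6.075000.
Step 4: Ties present; correction factor C = 1 - 12/(14^3 - 14) = 0.995604. Corrected H = 6.075000 / 0.995604 = 6.101821.
Step 5: Under H0, H ~ chi^2(2); p-value = 0.047316.
Step 6: alpha = 0.1. reject H0.

H = 6.1018, df = 2, p = 0.047316, reject H0.


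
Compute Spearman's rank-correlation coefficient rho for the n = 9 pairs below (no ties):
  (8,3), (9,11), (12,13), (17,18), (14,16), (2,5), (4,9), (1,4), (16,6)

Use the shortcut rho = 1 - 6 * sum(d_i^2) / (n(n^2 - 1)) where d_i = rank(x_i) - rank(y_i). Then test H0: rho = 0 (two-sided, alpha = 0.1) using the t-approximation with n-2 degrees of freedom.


Step 1: Rank x and y separately (midranks; no ties here).
rank(x): 8->4, 9->5, 12->6, 17->9, 14->7, 2->2, 4->3, 1->1, 16->8
rank(y): 3->1, 11->6, 13->7, 18->9, 16->8, 5->3, 9->5, 4->2, 6->4
Step 2: d_i = R_x(i) - R_y(i); compute d_i^2.
  (4-1)^2=9, (5-6)^2=1, (6-7)^2=1, (9-9)^2=0, (7-8)^2=1, (2-3)^2=1, (3-5)^2=4, (1-2)^2=1, (8-4)^2=16
sum(d^2) = 34.
Step 3: rho = 1 - 6*34 / (9*(9^2 - 1)) = 1 - 204/720 = 0.716667.
Step 4: Under H0, t = rho * sqrt((n-2)/(1-rho^2)) = 2.7188 ~ t(7).
Step 5: Two-sided p-value from the t-distribution with 7 df = 0.029818.
Step 6: alpha = 0.1. reject H0.

rho = 0.7167, p = 0.029818, reject H0 at alpha = 0.1.


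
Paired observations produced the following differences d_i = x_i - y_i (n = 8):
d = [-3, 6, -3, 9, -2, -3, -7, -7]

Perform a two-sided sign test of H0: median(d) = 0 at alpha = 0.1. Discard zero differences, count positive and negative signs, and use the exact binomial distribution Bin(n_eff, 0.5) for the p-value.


Step 1: Discard zero differences. Original n = 8; n_eff = number of nonzero differences = 8.
Nonzero differences (with sign): -3, +6, -3, +9, -2, -3, -7, -7
Step 2: Count signs: positive = 2, negative = 6.
Step 3: Under H0: P(positive) = 0.5, so the number of positives S ~ Bin(8, 0.5).
Step 4: Two-sided exact p-value = sum of Bin(8,0.5) probabilities at or below the observed probability = 0.289062.
Step 5: alpha = 0.1. fail to reject H0.

n_eff = 8, pos = 2, neg = 6, p = 0.289062, fail to reject H0.


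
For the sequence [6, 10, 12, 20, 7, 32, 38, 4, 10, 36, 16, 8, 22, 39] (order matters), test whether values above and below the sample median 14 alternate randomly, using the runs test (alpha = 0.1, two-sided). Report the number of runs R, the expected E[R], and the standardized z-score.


Step 1: Compute median = 14; label A = above, B = below.
Labels in order: BBBABAABBAABAA  (n_A = 7, n_B = 7)
Step 2: Count runs R = 8.
Step 3: Under H0 (random ordering), E[R] = 2*n_A*n_B/(n_A+n_B) + 1 = 2*7*7/14 + 1 = 8.0000.
        Var[R] = 2*n_A*n_B*(2*n_A*n_B - n_A - n_B) / ((n_A+n_B)^2 * (n_A+n_B-1)) = 8232/2548 = 3.2308.
        SD[R] = 1.7974.
Step 4: R = E[R], so z = 0 with no continuity correction.
Step 5: Two-sided p-value via normal approximation = 2*(1 - Phi(|z|)) = 1.000000.
Step 6: alpha = 0.1. fail to reject H0.

R = 8, z = 0.0000, p = 1.000000, fail to reject H0.


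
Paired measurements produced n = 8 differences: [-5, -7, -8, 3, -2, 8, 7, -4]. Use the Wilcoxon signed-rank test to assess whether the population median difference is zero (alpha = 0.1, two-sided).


Step 1: Drop any zero differences (none here) and take |d_i|.
|d| = [5, 7, 8, 3, 2, 8, 7, 4]
Step 2: Midrank |d_i| (ties get averaged ranks).
ranks: |5|->4, |7|->5.5, |8|->7.5, |3|->2, |2|->1, |8|->7.5, |7|->5.5, |4|->3
Step 3: Attach original signs; sum ranks with positive sign and with negative sign.
W+ = 2 + 7.5 + 5.5 = 15
W- = 4 + 5.5 + 7.5 + 1 + 3 = 21
(Check: W+ + W- = 36 should equal n(n+1)/2 = 36.)
Step 4: Test statistic W = min(W+, W-) = 15.
Step 5: Ties in |d|, so use the tie-corrected normal approximation.
        E[W] = n(n+1)/4 = 8*9/4 = 18.
        Tie groups: |d|=7 (t=2), |d|=8 (t=2); sum(t^3 - t) = 12.
        Var[W] = n(n+1)(2n+1)/24 - sum(t^3-t)/48 = 1224/24 - 12/48 = 50.75.
        z = (W - E[W]) / sqrt(Var[W]) = (15 - 18) / 7.1239 = -0.4211.
        Two-sided p = 2*Phi(z) = 0.673669.
Step 6: alpha = 0.1. fail to reject H0.

W+ = 15, W- = 21, W = min = 15, p = 0.673669, fail to reject H0.
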